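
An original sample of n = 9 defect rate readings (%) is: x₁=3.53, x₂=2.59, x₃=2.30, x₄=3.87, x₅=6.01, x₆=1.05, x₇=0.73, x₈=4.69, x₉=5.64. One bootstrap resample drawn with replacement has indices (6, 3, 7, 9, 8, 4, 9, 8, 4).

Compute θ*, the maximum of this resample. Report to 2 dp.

θ* = 5.64

Resample values: 1.05, 2.30, 0.73, 5.64, 4.69, 3.87, 5.64, 4.69, 3.87.
Maximum = 5.64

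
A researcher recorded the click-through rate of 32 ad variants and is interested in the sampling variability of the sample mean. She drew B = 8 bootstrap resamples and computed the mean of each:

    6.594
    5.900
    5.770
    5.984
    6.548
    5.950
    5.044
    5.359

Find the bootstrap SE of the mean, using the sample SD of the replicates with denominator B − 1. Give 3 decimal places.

Bootstrap SE is the standard deviation of the 8 replicate means.
Mean of replicates: (6.594 + 5.900 + 5.770 + 5.984 + 6.548 + 5.950 + 5.044 + 5.359) / 8 = 47.1490 / 8 = 5.8936
Sum of squared deviations: (+0.7004)² + (+0.0064)² + (−0.1236)² + (+0.0904)² + (+0.6544)² + (+0.0564)² + (−0.8496)² + (−0.5346)² = 1.9531
Variance = 1.9531 / 7 = 0.2790
SE* = √0.2790

SE* = 0.528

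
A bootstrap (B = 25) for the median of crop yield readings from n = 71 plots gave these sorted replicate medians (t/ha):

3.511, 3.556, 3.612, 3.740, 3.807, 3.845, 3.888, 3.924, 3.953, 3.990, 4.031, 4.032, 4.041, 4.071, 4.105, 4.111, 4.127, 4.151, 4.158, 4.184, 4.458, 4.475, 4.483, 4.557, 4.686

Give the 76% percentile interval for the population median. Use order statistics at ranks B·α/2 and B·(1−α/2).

(3.612, 4.475)

α = 0.24; lower rank = 25 × 0.120 = 3; upper rank = 25 × 0.880 = 22.
The 3rd smallest replicate is 3.612; the 22nd is 4.475.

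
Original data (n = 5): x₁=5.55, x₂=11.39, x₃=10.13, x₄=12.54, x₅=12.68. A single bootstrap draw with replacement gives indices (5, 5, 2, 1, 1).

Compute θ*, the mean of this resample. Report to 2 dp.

θ* = 9.57

Resample values: 12.68, 12.68, 11.39, 5.55, 5.55.
Mean = (12.68 + 12.68 + 11.39 + 5.55 + 5.55) / 5 = 47.850 / 5 = 9.57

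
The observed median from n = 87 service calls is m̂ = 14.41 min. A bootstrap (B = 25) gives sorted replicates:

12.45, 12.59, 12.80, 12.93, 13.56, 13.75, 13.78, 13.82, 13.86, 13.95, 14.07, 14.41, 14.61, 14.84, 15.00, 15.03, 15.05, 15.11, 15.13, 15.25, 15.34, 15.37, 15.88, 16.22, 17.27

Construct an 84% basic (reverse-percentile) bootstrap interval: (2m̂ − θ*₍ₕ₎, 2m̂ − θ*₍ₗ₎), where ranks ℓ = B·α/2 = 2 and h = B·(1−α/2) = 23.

Percentile endpoints at ranks 2 and 23: θ*₍2₎ = 12.59, θ*₍23₎ = 15.88.
Basic interval reflects these around m̂:
  lower = 2 × 14.41 − 15.88 = 12.94
  upper = 2 × 14.41 − 12.59 = 16.23

(12.94, 16.23)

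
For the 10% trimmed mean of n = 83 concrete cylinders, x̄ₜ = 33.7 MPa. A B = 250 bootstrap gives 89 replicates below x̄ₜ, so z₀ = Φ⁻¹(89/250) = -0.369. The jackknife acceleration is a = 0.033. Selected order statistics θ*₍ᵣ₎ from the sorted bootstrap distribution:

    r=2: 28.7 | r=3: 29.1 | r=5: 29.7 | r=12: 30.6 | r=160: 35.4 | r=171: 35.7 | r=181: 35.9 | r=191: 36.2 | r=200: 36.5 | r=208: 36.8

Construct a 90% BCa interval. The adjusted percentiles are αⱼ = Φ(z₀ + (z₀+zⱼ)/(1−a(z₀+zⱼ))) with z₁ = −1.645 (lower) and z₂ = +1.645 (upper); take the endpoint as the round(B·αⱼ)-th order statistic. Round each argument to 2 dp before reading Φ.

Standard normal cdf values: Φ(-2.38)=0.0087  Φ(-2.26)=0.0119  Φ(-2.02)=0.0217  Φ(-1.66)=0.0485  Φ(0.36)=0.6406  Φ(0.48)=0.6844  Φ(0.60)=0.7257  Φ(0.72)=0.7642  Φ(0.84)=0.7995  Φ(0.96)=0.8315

Lower: z₀ + z₁ = -0.369 + (-1.645) = -2.014; 1 − a(z₀+z₁) = 1 − (0.033)(-2.014) = 1.0665; argument = -0.369 + (-2.014)/1.0665 = -2.2575 → -2.26.
α₁ = Φ(-2.26) = 0.0119; rank = round(250 × 0.0119) = 3; θ*₍3₎ = 29.1.
Upper: z₀ + z₂ = 1.276; 1 − a(z₀+z₂) = 0.9579; argument = 0.9631 → 0.96; α₂ = 0.8315; rank = 208; θ*₍208₎ = 36.8.

(29.1, 36.8)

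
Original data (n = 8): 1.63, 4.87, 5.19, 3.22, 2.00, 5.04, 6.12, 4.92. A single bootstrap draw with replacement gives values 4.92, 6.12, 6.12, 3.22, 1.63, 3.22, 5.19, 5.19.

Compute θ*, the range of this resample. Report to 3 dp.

θ* = 4.490

Range = 6.12 − 1.63 = 4.490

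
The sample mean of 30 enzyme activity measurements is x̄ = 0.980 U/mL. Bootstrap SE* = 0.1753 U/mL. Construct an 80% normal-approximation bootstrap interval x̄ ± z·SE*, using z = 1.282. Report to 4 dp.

(0.7553, 1.2047)

Margin = 1.282 × 0.1753 = 0.22473
Interval: 0.980 ± 0.22473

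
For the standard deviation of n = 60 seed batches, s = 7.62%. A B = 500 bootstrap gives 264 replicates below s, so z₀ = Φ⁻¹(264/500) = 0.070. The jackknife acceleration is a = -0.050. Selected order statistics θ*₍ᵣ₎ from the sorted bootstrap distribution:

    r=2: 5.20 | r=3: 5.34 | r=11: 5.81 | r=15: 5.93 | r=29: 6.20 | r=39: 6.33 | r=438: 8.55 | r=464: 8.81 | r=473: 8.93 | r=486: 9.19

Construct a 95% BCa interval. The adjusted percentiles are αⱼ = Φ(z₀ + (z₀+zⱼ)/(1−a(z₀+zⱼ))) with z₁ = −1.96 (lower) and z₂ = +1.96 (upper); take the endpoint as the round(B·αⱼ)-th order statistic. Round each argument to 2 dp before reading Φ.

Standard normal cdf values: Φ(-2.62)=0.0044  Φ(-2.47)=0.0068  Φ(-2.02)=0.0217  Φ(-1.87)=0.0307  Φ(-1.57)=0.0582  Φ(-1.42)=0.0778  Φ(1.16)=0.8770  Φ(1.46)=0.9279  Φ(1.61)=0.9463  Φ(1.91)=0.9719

(5.81, 9.19)

Lower: z₀ + z₁ = 0.070 + (-1.960) = -1.890; 1 − a(z₀+z₁) = 1 − (-0.050)(-1.890) = 0.9055; argument = 0.070 + (-1.890)/0.9055 = -2.0172 → -2.02.
α₁ = Φ(-2.02) = 0.0217; rank = round(500 × 0.0217) = 11; θ*₍11₎ = 5.81.
Upper: z₀ + z₂ = 2.030; 1 − a(z₀+z₂) = 1.1015; argument = 1.9129 → 1.91; α₂ = 0.9719; rank = 486; θ*₍486₎ = 9.19.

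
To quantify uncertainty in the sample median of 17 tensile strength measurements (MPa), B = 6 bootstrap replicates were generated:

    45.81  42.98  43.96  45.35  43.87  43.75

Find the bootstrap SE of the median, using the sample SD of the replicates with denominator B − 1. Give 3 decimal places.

Bootstrap SE is the standard deviation of the 6 replicate medians.
Mean of replicates: (45.81 + 42.98 + 43.96 + 45.35 + 43.87 + 43.75) / 6 = 265.7200 / 6 = 44.2867
Sum of squared deviations: (+1.5233)² + (−1.3067)² + (−0.3267)² + (+1.0633)² + (−0.4167)² + (−0.5367)² = 5.7269
Variance = 5.7269 / 5 = 1.1454
SE* = √1.1454

SE* = 1.070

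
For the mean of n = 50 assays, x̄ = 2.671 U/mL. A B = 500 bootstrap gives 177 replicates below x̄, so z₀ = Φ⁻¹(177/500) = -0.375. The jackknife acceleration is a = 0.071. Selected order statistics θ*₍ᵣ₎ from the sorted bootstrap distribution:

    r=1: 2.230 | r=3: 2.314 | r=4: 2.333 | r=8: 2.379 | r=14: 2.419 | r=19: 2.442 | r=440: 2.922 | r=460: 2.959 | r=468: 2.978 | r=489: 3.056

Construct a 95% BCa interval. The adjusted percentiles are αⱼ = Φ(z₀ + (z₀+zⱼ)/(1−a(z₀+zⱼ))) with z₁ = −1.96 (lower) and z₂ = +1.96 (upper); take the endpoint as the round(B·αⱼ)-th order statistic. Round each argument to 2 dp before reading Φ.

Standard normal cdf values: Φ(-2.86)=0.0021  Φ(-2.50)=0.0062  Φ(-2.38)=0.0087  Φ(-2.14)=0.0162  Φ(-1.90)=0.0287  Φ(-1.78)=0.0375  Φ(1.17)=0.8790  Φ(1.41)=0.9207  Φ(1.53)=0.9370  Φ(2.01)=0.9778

(2.333, 2.959)

Lower: z₀ + z₁ = -0.375 + (-1.960) = -2.335; 1 − a(z₀+z₁) = 1 − (0.071)(-2.335) = 1.1658; argument = -0.375 + (-2.335)/1.1658 = -2.3779 → -2.38.
α₁ = Φ(-2.38) = 0.0087; rank = round(500 × 0.0087) = 4; θ*₍4₎ = 2.333.
Upper: z₀ + z₂ = 1.585; 1 − a(z₀+z₂) = 0.8875; argument = 1.4110 → 1.41; α₂ = 0.9207; rank = 460; θ*₍460₎ = 2.959.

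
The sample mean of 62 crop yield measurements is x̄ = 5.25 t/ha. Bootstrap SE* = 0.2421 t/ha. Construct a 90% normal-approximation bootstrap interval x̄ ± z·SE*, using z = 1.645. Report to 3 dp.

Margin = 1.645 × 0.2421 = 0.3983
Interval: 5.25 ± 0.3983

(4.852, 5.648)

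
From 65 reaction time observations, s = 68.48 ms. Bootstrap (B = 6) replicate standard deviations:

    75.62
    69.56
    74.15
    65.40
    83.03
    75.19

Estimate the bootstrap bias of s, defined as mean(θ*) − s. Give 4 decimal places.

mean(θ*) = (75.62 + 69.56 + 74.15 + 65.40 + 83.03 + 75.19) / 6 = 73.82500
bias = 73.82500 − 68.48

bias = +5.3450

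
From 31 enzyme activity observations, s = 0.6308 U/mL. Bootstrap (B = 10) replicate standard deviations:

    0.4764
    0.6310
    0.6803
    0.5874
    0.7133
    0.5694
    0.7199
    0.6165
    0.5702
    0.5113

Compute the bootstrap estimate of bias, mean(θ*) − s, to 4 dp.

bias = −0.0232

mean(θ*) = (0.4764 + 0.6310 + 0.6803 + 0.5874 + 0.7133 + 0.5694 + 0.7199 + 0.6165 + 0.5702 + 0.5113) / 10 = 0.60757
bias = 0.60757 − 0.6308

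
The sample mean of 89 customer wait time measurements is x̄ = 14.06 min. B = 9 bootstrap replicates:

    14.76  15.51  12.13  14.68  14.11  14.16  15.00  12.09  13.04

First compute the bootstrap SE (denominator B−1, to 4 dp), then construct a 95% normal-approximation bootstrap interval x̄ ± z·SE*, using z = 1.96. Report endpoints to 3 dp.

Mean of replicates = 13.9422; sum of squared deviations = 12.3944; SE* = √(12.3944/8) = 1.2447
Margin = 1.96 × 1.2447 = 2.4396
Interval: 14.06 ± 2.4396

(11.620, 16.500)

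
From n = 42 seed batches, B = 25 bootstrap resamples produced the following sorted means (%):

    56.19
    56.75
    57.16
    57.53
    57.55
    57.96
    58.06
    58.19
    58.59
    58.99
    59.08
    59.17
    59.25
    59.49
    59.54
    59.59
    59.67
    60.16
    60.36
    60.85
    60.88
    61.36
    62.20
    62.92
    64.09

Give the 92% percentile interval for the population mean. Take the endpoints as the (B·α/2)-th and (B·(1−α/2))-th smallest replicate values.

(56.19, 62.92)

α = 0.08; lower rank = 25 × 0.040 = 1; upper rank = 25 × 0.960 = 24.
The 1st smallest replicate is 56.19; the 24th is 62.92.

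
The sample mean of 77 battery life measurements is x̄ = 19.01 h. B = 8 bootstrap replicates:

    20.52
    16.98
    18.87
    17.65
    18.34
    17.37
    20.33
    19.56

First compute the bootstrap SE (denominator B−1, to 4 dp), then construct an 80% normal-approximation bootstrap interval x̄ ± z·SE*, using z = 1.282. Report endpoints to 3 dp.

(17.283, 20.737)

Mean of replicates = 18.7025; sum of squared deviations = 12.6971; SE* = √(12.6971/7) = 1.3468
Margin = 1.282 × 1.3468 = 1.7266
Interval: 19.01 ± 1.7266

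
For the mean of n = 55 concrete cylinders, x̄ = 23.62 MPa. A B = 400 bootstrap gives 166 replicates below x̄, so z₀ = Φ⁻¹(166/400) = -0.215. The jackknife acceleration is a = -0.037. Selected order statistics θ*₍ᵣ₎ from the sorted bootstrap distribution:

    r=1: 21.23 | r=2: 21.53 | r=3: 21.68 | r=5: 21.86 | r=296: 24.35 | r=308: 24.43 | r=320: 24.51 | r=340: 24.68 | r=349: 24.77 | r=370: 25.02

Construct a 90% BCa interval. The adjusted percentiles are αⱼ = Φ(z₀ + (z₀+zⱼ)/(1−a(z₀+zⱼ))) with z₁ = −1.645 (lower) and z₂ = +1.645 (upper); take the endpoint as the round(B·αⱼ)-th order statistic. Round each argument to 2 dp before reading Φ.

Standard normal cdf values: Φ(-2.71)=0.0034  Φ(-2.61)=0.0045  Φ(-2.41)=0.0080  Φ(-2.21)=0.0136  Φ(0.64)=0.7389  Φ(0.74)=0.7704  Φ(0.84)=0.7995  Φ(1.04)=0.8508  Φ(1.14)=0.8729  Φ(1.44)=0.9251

Lower: z₀ + z₁ = -0.215 + (-1.645) = -1.860; 1 − a(z₀+z₁) = 1 − (-0.037)(-1.860) = 0.9312; argument = -0.215 + (-1.860)/0.9312 = -2.2125 → -2.21.
α₁ = Φ(-2.21) = 0.0136; rank = round(400 × 0.0136) = 5; θ*₍5₎ = 21.86.
Upper: z₀ + z₂ = 1.430; 1 − a(z₀+z₂) = 1.0529; argument = 1.1431 → 1.14; α₂ = 0.8729; rank = 349; θ*₍349₎ = 24.77.

(21.86, 24.77)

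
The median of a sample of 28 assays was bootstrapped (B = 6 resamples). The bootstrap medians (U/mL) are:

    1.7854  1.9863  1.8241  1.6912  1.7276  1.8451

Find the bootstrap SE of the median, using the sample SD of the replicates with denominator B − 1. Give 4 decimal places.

SE* = 0.1039

Bootstrap SE is the standard deviation of the 6 replicate medians.
Mean of replicates: (1.7854 + 1.9863 + 1.8241 + 1.6912 + 1.7276 + 1.8451) / 6 = 10.85970 / 6 = 1.80995
Sum of squared deviations: (−0.02455)² + (+0.17635)² + (+0.01415)² + (−0.11875)² + (−0.08235)² + (+0.03515)² = 0.05402
Variance = 0.05402 / 5 = 0.01080
SE* = √0.01080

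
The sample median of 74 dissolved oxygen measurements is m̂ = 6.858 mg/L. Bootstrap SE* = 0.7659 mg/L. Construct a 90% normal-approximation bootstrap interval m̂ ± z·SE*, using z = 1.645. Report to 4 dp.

Margin = 1.645 × 0.7659 = 1.25991
Interval: 6.858 ± 1.25991

(5.5981, 8.1179)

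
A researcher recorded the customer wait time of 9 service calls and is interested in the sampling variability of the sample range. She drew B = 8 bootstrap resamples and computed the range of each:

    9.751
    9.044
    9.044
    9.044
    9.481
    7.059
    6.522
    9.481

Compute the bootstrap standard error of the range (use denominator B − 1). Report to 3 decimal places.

SE* = 1.202

Bootstrap SE is the standard deviation of the 8 replicate ranges.
Mean of replicates: (9.751 + 9.044 + 9.044 + 9.044 + 9.481 + 7.059 + 6.522 + 9.481) / 8 = 69.4260 / 8 = 8.6783
Sum of squared deviations: (+1.0727)² + (+0.3658)² + (+0.3658)² + (+0.3658)² + (+0.8027)² + (−1.6193)² + (−2.1562)² + (+0.8027)² = 10.1123
Variance = 10.1123 / 7 = 1.4446
SE* = √1.4446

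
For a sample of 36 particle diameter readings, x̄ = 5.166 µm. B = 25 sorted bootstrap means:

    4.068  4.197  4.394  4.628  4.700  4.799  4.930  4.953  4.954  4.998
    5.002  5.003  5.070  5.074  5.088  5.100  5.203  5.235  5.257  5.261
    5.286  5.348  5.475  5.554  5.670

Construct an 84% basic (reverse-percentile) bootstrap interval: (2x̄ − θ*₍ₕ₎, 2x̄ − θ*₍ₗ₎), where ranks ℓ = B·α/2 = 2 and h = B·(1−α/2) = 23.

(4.857, 6.135)

Percentile endpoints at ranks 2 and 23: θ*₍2₎ = 4.197, θ*₍23₎ = 5.475.
Basic interval reflects these around x̄:
  lower = 2 × 5.166 − 5.475 = 4.857
  upper = 2 × 5.166 − 4.197 = 6.135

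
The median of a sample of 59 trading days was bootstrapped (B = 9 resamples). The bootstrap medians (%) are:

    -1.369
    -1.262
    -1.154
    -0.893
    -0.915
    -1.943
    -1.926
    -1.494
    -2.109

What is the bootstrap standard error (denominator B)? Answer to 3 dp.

SE* = 0.426

Bootstrap SE is the standard deviation of the 9 replicate medians.
Mean of replicates: ((-1.369) + (-1.262) + (-1.154) + (-0.893) + (-0.915) + (-1.943) + (-1.926) + (-1.494) + (-2.109)) / 9 = -13.0650 / 9 = -1.4517
Sum of squared deviations: (+0.0827)² + (+0.1897)² + (+0.2977)² + (+0.5587)² + (+0.5367)² + (−0.4913)² + (−0.4743)² + (−0.0423)² + (−0.6573)² = 1.6318
Variance = 1.6318 / 9 = 0.1813
SE* = √0.1813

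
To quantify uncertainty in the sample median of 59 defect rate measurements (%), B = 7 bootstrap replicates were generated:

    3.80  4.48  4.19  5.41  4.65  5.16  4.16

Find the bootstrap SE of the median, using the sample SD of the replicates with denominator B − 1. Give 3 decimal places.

SE* = 0.573

Bootstrap SE is the standard deviation of the 7 replicate medians.
Mean of replicates: (3.80 + 4.48 + 4.19 + 5.41 + 4.65 + 5.16 + 4.16) / 7 = 31.8500 / 7 = 4.5500
Sum of squared deviations: (−0.7500)² + (−0.0700)² + (−0.3600)² + (+0.8600)² + (+0.1000)² + (+0.6100)² + (−0.3900)² = 1.9708
Variance = 1.9708 / 6 = 0.3285
SE* = √0.3285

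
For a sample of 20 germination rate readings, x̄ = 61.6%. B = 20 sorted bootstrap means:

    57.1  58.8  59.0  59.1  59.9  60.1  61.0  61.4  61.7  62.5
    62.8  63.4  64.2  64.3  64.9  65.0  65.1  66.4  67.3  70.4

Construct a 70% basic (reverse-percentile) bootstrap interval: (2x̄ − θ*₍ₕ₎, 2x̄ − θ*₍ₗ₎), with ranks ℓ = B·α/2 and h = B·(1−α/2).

(58.1, 64.2)

Percentile endpoints at ranks 3 and 17: θ*₍3₎ = 59.0, θ*₍17₎ = 65.1.
Basic interval reflects these around x̄:
  lower = 2 × 61.6 − 65.1 = 58.1
  upper = 2 × 61.6 − 59.0 = 64.2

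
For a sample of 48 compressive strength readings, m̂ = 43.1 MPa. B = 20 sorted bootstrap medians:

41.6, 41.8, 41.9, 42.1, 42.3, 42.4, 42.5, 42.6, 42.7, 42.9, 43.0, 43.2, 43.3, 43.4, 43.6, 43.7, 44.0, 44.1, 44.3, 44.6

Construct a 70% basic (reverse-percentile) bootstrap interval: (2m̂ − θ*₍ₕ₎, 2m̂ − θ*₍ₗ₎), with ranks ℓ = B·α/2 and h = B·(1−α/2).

(42.2, 44.3)

Percentile endpoints at ranks 3 and 17: θ*₍3₎ = 41.9, θ*₍17₎ = 44.0.
Basic interval reflects these around m̂:
  lower = 2 × 43.1 − 44.0 = 42.2
  upper = 2 × 43.1 − 41.9 = 44.3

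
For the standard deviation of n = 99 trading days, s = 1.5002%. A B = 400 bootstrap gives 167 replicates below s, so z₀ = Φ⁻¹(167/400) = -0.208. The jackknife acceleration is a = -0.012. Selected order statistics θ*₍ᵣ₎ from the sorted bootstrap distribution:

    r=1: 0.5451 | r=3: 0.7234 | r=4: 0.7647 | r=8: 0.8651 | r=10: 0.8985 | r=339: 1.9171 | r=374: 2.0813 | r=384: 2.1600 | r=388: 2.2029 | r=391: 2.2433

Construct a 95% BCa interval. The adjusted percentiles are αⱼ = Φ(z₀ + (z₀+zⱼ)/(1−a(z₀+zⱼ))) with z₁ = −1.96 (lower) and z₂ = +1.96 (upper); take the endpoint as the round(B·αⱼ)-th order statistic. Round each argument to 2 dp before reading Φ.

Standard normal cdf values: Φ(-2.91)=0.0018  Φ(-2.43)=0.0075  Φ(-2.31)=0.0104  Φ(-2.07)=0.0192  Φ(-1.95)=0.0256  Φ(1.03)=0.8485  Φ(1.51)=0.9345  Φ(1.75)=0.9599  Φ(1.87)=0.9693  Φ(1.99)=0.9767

Lower: z₀ + z₁ = -0.208 + (-1.960) = -2.168; 1 − a(z₀+z₁) = 1 − (-0.012)(-2.168) = 0.9740; argument = -0.208 + (-2.168)/0.9740 = -2.4339 → -2.43.
α₁ = Φ(-2.43) = 0.0075; rank = round(400 × 0.0075) = 3; θ*₍3₎ = 0.7234.
Upper: z₀ + z₂ = 1.752; 1 − a(z₀+z₂) = 1.0210; argument = 1.5079 → 1.51; α₂ = 0.9345; rank = 374; θ*₍374₎ = 2.0813.

(0.7234, 2.0813)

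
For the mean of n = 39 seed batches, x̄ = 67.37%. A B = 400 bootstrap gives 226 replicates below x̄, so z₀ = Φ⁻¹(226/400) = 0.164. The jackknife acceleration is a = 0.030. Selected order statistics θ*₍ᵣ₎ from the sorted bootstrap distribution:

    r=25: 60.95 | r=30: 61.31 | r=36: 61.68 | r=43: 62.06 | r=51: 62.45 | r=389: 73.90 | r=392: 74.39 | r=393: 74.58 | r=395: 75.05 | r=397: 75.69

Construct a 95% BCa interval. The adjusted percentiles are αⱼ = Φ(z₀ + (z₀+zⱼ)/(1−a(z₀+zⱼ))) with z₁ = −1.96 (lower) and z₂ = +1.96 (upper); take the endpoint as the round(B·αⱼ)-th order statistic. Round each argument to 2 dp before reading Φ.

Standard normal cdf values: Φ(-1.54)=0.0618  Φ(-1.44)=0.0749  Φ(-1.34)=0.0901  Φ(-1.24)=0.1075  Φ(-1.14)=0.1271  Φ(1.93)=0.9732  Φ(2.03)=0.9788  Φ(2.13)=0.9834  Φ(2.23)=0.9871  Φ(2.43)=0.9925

(60.95, 75.69)

Lower: z₀ + z₁ = 0.164 + (-1.960) = -1.796; 1 − a(z₀+z₁) = 1 − (0.030)(-1.796) = 1.0539; argument = 0.164 + (-1.796)/1.0539 = -1.5402 → -1.54.
α₁ = Φ(-1.54) = 0.0618; rank = round(400 × 0.0618) = 25; θ*₍25₎ = 60.95.
Upper: z₀ + z₂ = 2.124; 1 − a(z₀+z₂) = 0.9363; argument = 2.4326 → 2.43; α₂ = 0.9925; rank = 397; θ*₍397₎ = 75.69.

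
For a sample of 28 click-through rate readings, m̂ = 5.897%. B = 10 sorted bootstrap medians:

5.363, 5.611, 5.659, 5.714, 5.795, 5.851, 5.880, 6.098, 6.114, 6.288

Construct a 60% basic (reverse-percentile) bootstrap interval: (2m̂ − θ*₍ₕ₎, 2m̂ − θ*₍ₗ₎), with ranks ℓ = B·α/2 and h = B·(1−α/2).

Percentile endpoints at ranks 2 and 8: θ*₍2₎ = 5.611, θ*₍8₎ = 6.098.
Basic interval reflects these around m̂:
  lower = 2 × 5.897 − 6.098 = 5.696
  upper = 2 × 5.897 − 5.611 = 6.183

(5.696, 6.183)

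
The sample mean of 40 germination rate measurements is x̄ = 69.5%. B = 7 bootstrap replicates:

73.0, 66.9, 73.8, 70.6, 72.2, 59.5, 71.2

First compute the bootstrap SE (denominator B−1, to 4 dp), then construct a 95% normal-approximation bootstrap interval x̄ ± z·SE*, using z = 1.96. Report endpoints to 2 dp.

(59.74, 79.26)

Mean of replicates = 69.6000; sum of squared deviations = 148.8200; SE* = √(148.8200/6) = 4.9803
Margin = 1.96 × 4.9803 = 9.761
Interval: 69.5 ± 9.761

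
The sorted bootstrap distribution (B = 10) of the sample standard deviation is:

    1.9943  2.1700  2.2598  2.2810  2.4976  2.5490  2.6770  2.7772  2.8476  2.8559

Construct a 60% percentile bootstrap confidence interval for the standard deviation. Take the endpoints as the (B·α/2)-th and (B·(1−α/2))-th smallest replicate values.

(2.1700, 2.7772)

α = 0.40; lower rank = 10 × 0.200 = 2; upper rank = 10 × 0.800 = 8.
The 2nd smallest replicate is 2.1700; the 8th is 2.7772.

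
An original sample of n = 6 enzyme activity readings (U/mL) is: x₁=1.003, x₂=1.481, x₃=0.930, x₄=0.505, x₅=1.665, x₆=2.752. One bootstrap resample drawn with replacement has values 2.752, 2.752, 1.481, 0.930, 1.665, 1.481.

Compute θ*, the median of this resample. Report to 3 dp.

θ* = 1.573

Sorted: 0.930, 1.481, 1.481, 1.665, 2.752, 2.752
Median = average of the two middle values = 1.573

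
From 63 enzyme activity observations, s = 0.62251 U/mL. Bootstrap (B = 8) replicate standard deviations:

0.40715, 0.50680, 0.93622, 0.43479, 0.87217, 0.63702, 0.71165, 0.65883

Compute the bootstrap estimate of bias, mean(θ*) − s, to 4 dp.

mean(θ*) = (0.40715 + 0.50680 + 0.93622 + 0.43479 + 0.87217 + 0.63702 + 0.71165 + 0.65883) / 8 = 0.64558
bias = 0.64558 − 0.62251

bias = +0.0231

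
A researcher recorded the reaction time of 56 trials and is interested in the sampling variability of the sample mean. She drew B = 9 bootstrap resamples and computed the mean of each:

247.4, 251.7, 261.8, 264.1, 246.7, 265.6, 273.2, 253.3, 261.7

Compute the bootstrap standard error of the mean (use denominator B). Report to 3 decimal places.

Bootstrap SE is the standard deviation of the 9 replicate means.
Mean of replicates: (247.4 + 251.7 + 261.8 + 264.1 + 246.7 + 265.6 + 273.2 + 253.3 + 261.7) / 9 = 2325.5000 / 9 = 258.3889
Sum of squared deviations: (−10.9889)² + (−6.6889)² + (+3.4111)² + (+5.7111)² + (−11.6889)² + (+7.2111)² + (+14.8111)² + (−5.0889)² + (+3.3111)² = 654.6089
Variance = 654.6089 / 9 = 72.7343
SE* = √72.7343

SE* = 8.528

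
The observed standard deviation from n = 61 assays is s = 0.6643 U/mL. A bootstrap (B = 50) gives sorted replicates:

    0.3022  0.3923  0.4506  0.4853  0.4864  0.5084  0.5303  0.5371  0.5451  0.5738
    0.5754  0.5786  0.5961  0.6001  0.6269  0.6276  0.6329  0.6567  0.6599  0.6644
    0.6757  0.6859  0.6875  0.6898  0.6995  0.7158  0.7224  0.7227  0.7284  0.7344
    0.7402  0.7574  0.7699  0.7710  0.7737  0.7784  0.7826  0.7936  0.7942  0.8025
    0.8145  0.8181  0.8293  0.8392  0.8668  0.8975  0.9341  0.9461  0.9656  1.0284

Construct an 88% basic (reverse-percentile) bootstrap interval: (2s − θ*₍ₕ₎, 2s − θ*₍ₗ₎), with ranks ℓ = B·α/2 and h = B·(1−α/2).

Percentile endpoints at ranks 3 and 47: θ*₍3₎ = 0.4506, θ*₍47₎ = 0.9341.
Basic interval reflects these around s:
  lower = 2 × 0.6643 − 0.9341 = 0.3945
  upper = 2 × 0.6643 − 0.4506 = 0.8780

(0.3945, 0.8780)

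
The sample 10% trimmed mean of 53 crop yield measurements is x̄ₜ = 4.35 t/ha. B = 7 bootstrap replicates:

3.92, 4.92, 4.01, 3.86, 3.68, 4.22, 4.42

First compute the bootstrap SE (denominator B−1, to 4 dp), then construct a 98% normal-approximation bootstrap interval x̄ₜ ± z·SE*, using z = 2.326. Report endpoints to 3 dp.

Mean of replicates = 4.1471; sum of squared deviations = 1.0481; SE* = √(1.0481/6) = 0.4180
Margin = 2.326 × 0.4180 = 0.9723
Interval: 4.35 ± 0.9723

(3.378, 5.322)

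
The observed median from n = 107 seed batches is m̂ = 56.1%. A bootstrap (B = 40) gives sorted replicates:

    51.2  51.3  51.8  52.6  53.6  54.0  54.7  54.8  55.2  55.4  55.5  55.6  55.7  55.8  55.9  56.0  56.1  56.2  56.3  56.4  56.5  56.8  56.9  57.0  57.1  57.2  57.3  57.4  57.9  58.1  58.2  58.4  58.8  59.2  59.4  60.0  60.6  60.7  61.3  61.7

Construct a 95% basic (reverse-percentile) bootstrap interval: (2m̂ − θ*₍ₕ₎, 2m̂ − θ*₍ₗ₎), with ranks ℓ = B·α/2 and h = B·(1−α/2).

(50.9, 61.0)

Percentile endpoints at ranks 1 and 39: θ*₍1₎ = 51.2, θ*₍39₎ = 61.3.
Basic interval reflects these around m̂:
  lower = 2 × 56.1 − 61.3 = 50.9
  upper = 2 × 56.1 − 51.2 = 61.0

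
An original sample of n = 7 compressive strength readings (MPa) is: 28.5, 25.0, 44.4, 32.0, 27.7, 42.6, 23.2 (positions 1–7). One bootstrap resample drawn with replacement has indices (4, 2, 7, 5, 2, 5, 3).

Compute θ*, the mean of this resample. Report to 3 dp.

θ* = 29.286

Resample values: 32.0, 25.0, 23.2, 27.7, 25.0, 27.7, 44.4.
Mean = (32.0 + 25.0 + 23.2 + 27.7 + 25.0 + 27.7 + 44.4) / 7 = 205.00 / 7 = 29.286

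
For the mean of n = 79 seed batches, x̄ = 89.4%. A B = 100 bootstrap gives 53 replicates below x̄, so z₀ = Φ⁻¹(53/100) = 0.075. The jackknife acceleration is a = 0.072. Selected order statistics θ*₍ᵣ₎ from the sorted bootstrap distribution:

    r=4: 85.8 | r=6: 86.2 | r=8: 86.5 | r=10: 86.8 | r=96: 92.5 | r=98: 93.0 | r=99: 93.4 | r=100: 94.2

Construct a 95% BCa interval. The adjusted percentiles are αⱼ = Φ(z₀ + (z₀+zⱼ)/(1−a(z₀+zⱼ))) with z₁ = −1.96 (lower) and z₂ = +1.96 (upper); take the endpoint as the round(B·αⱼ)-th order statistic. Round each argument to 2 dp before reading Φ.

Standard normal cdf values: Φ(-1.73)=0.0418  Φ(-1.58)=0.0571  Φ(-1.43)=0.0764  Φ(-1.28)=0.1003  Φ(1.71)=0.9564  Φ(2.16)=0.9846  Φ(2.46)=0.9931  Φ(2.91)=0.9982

(86.2, 93.4)

Lower: z₀ + z₁ = 0.075 + (-1.960) = -1.885; 1 − a(z₀+z₁) = 1 − (0.072)(-1.885) = 1.1357; argument = 0.075 + (-1.885)/1.1357 = -1.5847 → -1.58.
α₁ = Φ(-1.58) = 0.0571; rank = round(100 × 0.0571) = 6; θ*₍6₎ = 86.2.
Upper: z₀ + z₂ = 2.035; 1 − a(z₀+z₂) = 0.8535; argument = 2.4594 → 2.46; α₂ = 0.9931; rank = 99; θ*₍99₎ = 93.4.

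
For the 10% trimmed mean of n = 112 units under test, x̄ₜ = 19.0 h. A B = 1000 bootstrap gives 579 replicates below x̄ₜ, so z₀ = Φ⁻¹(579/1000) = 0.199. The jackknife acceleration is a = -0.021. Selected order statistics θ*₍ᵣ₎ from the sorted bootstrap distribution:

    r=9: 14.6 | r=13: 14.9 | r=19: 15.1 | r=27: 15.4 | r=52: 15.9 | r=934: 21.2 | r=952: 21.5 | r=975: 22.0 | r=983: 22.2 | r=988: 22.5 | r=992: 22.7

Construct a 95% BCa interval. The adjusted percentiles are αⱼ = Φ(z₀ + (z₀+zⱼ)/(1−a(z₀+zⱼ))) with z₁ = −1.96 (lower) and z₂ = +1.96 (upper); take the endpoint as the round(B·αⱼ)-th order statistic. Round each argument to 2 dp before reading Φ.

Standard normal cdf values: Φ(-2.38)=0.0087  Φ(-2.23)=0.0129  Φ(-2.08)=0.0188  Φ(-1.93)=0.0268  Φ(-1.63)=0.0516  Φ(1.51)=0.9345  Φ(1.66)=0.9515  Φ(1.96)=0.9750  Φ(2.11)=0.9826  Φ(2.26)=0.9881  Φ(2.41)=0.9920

(15.9, 22.5)

Lower: z₀ + z₁ = 0.199 + (-1.960) = -1.761; 1 − a(z₀+z₁) = 1 − (-0.021)(-1.761) = 0.9630; argument = 0.199 + (-1.761)/0.9630 = -1.6296 → -1.63.
α₁ = Φ(-1.63) = 0.0516; rank = round(1000 × 0.0516) = 52; θ*₍52₎ = 15.9.
Upper: z₀ + z₂ = 2.159; 1 − a(z₀+z₂) = 1.0453; argument = 2.2644 → 2.26; α₂ = 0.9881; rank = 988; θ*₍988₎ = 22.5.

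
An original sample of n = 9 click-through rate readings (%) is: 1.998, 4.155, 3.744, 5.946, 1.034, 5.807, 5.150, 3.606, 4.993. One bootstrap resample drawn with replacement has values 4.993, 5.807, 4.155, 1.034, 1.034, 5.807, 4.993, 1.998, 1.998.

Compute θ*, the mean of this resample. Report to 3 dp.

θ* = 3.535

Mean = (4.993 + 5.807 + 4.155 + 1.034 + 1.034 + 5.807 + 4.993 + 1.998 + 1.998) / 9 = 31.8190 / 9 = 3.535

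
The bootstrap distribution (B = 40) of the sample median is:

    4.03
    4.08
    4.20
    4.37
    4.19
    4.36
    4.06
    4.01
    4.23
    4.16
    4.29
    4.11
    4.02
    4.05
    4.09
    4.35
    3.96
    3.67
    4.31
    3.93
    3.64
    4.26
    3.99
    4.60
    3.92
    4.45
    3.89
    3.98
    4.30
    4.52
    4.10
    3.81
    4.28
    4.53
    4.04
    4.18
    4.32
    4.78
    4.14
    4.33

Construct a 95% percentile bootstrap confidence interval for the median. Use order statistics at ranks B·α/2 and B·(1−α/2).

(3.64, 4.60)

Sorted replicates: 3.64, 3.67, 3.81, 3.89, 3.92, 3.93, 3.96, 3.98, 3.99, 4.01, 4.02, 4.03, 4.04, 4.05, 4.06, 4.08, 4.09, 4.10, 4.11, 4.14, 4.16, 4.18, 4.19, 4.20, 4.23, 4.26, 4.28, 4.29, 4.30, 4.31, 4.32, 4.33, 4.35, 4.36, 4.37, 4.45, 4.52, 4.53, 4.60, 4.78
α = 0.05; lower rank = 40 × 0.025 = 1; upper rank = 40 × 0.975 = 39.
The 1st smallest replicate is 3.64; the 39th is 4.60.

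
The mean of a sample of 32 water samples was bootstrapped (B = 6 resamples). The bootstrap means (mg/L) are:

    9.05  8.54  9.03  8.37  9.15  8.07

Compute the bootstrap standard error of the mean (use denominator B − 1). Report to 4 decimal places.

Bootstrap SE is the standard deviation of the 6 replicate means.
Mean of replicates: (9.05 + 8.54 + 9.03 + 8.37 + 9.15 + 8.07) / 6 = 52.21000 / 6 = 8.70167
Sum of squared deviations: (+0.34833)² + (−0.16167)² + (+0.32833)² + (−0.33167)² + (+0.44833)² + (−0.63167)² = 0.96528
Variance = 0.96528 / 5 = 0.19306
SE* = √0.19306

SE* = 0.4394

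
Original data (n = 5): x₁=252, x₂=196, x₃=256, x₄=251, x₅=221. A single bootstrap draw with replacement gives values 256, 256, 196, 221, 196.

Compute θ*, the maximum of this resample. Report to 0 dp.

θ* = 256

Maximum = 256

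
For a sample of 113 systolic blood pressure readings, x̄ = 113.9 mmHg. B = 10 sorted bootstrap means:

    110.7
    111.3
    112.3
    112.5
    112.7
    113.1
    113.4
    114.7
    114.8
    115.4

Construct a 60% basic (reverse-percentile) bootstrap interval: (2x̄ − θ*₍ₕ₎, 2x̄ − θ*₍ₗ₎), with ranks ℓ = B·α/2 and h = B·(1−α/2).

(113.1, 116.5)

Percentile endpoints at ranks 2 and 8: θ*₍2₎ = 111.3, θ*₍8₎ = 114.7.
Basic interval reflects these around x̄:
  lower = 2 × 113.9 − 114.7 = 113.1
  upper = 2 × 113.9 − 111.3 = 116.5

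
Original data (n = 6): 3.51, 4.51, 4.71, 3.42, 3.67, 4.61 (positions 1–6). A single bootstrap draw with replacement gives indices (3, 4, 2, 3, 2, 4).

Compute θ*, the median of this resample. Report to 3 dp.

Resample values: 4.71, 3.42, 4.51, 4.71, 4.51, 3.42.
Sorted: 3.42, 3.42, 4.51, 4.51, 4.71, 4.71
Median = average of the two middle values = 4.510

θ* = 4.510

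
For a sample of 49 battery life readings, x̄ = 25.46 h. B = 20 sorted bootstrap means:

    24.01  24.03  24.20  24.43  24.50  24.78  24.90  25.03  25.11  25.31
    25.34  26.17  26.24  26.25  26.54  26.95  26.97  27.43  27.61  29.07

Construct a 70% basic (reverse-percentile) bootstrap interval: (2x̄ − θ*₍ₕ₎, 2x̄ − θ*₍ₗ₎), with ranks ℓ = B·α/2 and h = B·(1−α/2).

(23.95, 26.72)

Percentile endpoints at ranks 3 and 17: θ*₍3₎ = 24.20, θ*₍17₎ = 26.97.
Basic interval reflects these around x̄:
  lower = 2 × 25.46 − 26.97 = 23.95
  upper = 2 × 25.46 − 24.20 = 26.72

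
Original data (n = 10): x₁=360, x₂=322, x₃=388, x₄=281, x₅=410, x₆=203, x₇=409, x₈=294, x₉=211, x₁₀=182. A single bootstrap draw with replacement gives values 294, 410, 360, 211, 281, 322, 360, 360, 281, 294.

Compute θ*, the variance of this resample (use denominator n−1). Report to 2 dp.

θ* = 3234.01

Mean = 317.3000; sum of squared deviations = 29106.1000
s² = 29106.1000 / 9 = 3234.0111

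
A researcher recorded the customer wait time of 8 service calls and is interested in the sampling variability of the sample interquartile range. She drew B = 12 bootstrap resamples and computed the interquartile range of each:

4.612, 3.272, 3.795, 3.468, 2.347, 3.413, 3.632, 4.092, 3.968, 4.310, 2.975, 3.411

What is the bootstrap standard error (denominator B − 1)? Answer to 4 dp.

Bootstrap SE is the standard deviation of the 12 replicate interquartile ranges.
Mean of replicates: (4.612 + 3.272 + 3.795 + 3.468 + 2.347 + 3.413 + 3.632 + 4.092 + 3.968 + 4.310 + 2.975 + 3.411) / 12 = 43.29500 / 12 = 3.60792
Sum of squared deviations: (+1.00408)² + (−0.33592)² + (+0.18708)² + (−0.13992)² + (−1.26092)² + (−0.19492)² + (+0.02408)² + (+0.48408)² + (+0.36008)² + (+0.70208)² + (−0.63292)² + (−0.19692)² = 4.10036
Variance = 4.10036 / 11 = 0.37276
SE* = √0.37276

SE* = 0.6105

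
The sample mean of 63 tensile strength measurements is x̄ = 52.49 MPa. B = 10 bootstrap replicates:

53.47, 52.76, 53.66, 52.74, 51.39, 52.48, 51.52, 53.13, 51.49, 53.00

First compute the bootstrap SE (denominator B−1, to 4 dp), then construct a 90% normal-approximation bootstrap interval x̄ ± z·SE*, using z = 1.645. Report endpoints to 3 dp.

Mean of replicates = 52.5640; sum of squared deviations = 6.2306; SE* = √(6.2306/9) = 0.8320
Margin = 1.645 × 0.8320 = 1.3686
Interval: 52.49 ± 1.3686

(51.121, 53.859)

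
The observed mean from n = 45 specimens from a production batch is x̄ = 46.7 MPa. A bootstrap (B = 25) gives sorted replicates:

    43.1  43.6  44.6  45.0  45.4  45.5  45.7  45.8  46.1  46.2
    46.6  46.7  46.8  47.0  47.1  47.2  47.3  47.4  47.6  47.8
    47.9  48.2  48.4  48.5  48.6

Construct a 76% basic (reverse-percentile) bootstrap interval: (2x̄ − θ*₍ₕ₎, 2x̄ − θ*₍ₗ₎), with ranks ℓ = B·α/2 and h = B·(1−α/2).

Percentile endpoints at ranks 3 and 22: θ*₍3₎ = 44.6, θ*₍22₎ = 48.2.
Basic interval reflects these around x̄:
  lower = 2 × 46.7 − 48.2 = 45.2
  upper = 2 × 46.7 − 44.6 = 48.8

(45.2, 48.8)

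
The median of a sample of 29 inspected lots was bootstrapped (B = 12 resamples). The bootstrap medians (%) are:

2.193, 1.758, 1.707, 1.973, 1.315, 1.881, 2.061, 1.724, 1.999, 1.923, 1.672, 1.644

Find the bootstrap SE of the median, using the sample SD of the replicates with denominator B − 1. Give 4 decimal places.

SE* = 0.2337

Bootstrap SE is the standard deviation of the 12 replicate medians.
Mean of replicates: (2.193 + 1.758 + 1.707 + 1.973 + 1.315 + 1.881 + 2.061 + 1.724 + 1.999 + 1.923 + 1.672 + 1.644) / 12 = 21.85000 / 12 = 1.82083
Sum of squared deviations: (+0.37217)² + (−0.06283)² + (−0.11383)² + (+0.15217)² + (−0.50583)² + (+0.06017)² + (+0.24017)² + (−0.09683)² + (+0.17817)² + (+0.10217)² + (−0.14883)² + (−0.17683)² = 0.60072
Variance = 0.60072 / 11 = 0.05461
SE* = √0.05461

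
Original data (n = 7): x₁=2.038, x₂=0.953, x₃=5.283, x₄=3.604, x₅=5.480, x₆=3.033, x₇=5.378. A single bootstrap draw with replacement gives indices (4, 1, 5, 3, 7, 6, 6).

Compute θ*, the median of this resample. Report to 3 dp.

θ* = 3.604

Resample values: 3.604, 2.038, 5.480, 5.283, 5.378, 3.033, 3.033.
Sorted: 2.038, 3.033, 3.033, 3.604, 5.283, 5.378, 5.480
Median = middle value = 3.604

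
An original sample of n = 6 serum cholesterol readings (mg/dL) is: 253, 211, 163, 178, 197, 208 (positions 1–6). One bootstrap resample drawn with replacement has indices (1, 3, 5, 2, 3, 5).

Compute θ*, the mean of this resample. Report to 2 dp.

θ* = 197.33

Resample values: 253, 163, 197, 211, 163, 197.
Mean = (253 + 163 + 197 + 211 + 163 + 197) / 6 = 1184.0 / 6 = 197.33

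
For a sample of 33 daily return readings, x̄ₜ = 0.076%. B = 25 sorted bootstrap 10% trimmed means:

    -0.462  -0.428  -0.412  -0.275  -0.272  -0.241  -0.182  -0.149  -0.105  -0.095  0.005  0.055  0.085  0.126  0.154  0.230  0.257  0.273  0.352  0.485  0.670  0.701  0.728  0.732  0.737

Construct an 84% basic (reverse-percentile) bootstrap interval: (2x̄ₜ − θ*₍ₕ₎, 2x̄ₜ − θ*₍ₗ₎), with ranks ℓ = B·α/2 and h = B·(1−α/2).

(-0.576, 0.580)

Percentile endpoints at ranks 2 and 23: θ*₍2₎ = -0.428, θ*₍23₎ = 0.728.
Basic interval reflects these around x̄ₜ:
  lower = 2 × 0.076 − 0.728 = -0.576
  upper = 2 × 0.076 − -0.428 = 0.580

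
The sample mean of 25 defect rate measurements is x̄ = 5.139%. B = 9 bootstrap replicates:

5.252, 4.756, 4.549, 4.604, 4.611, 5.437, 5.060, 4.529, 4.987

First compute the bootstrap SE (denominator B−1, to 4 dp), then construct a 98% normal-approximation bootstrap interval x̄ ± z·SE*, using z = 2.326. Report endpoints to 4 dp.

Mean of replicates = 4.8650; sum of squared deviations = 0.8871; SE* = √(0.8871/8) = 0.3330
Margin = 2.326 × 0.3330 = 0.77456
Interval: 5.139 ± 0.77456

(4.3644, 5.9136)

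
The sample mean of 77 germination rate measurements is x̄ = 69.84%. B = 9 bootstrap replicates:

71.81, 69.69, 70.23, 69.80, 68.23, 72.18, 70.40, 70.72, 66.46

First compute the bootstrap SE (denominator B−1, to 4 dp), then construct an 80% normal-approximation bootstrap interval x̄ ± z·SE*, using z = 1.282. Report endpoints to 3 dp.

Mean of replicates = 69.9467; sum of squared deviations = 24.5348; SE* = √(24.5348/8) = 1.7512
Margin = 1.282 × 1.7512 = 2.2450
Interval: 69.84 ± 2.2450

(67.595, 72.085)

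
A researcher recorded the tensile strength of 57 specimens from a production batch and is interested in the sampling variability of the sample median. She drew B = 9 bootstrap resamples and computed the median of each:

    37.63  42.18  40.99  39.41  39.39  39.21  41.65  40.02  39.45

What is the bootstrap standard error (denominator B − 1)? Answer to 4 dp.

Bootstrap SE is the standard deviation of the 9 replicate medians.
Mean of replicates: (37.63 + 42.18 + 40.99 + 39.41 + 39.39 + 39.21 + 41.65 + 40.02 + 39.45) / 9 = 359.93000 / 9 = 39.99222
Sum of squared deviations: (−2.36222)² + (+2.18778)² + (+0.99778)² + (−0.58222)² + (−0.60222)² + (−0.78222)² + (+1.65778)² + (+0.02778)² + (−0.54222)² = 15.71856
Variance = 15.71856 / 8 = 1.96482
SE* = √1.96482

SE* = 1.4017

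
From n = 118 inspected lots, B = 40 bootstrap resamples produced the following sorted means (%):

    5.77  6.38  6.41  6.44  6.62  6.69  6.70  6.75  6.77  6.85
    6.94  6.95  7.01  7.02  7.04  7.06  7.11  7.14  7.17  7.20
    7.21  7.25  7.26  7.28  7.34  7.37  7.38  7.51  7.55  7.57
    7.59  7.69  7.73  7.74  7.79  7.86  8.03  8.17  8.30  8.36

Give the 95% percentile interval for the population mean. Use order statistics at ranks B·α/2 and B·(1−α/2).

α = 0.05; lower rank = 40 × 0.025 = 1; upper rank = 40 × 0.975 = 39.
The 1st smallest replicate is 5.77; the 39th is 8.30.

(5.77, 8.30)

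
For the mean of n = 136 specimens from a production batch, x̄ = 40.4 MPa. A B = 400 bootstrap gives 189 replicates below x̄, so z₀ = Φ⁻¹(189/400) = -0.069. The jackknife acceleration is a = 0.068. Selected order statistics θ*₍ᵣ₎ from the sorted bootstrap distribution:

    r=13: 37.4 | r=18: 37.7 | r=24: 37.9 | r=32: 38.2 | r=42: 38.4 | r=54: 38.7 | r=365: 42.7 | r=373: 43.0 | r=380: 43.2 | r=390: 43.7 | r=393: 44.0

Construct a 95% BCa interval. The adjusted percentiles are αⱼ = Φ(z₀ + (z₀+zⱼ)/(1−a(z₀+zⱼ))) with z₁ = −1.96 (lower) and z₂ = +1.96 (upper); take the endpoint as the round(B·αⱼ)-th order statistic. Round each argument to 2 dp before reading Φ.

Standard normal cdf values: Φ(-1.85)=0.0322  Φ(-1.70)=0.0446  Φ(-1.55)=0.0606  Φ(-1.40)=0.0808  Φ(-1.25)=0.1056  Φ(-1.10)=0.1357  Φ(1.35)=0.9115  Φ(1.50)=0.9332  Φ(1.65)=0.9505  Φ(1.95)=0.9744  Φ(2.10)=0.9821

(37.4, 44.0)

Lower: z₀ + z₁ = -0.069 + (-1.960) = -2.029; 1 − a(z₀+z₁) = 1 − (0.068)(-2.029) = 1.1380; argument = -0.069 + (-2.029)/1.1380 = -1.8520 → -1.85.
α₁ = Φ(-1.85) = 0.0322; rank = round(400 × 0.0322) = 13; θ*₍13₎ = 37.4.
Upper: z₀ + z₂ = 1.891; 1 − a(z₀+z₂) = 0.8714; argument = 2.1010 → 2.10; α₂ = 0.9821; rank = 393; θ*₍393₎ = 44.0.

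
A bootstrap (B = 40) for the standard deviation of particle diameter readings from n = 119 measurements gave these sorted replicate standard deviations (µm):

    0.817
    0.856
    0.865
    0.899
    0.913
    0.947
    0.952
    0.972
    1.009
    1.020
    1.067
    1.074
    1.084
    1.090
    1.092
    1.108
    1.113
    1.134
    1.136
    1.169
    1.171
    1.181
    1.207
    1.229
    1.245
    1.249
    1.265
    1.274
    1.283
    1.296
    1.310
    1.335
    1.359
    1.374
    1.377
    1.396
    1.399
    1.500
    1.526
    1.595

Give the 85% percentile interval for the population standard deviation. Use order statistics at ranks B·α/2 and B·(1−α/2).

(0.865, 1.399)

α = 0.15; lower rank = 40 × 0.075 = 3; upper rank = 40 × 0.925 = 37.
The 3rd smallest replicate is 0.865; the 37th is 1.399.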